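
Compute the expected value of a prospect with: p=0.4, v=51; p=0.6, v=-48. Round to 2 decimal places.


EU = sum(p_i * v_i)
0.4 * 51 = 20.4
0.6 * -48 = -28.8
EU = 20.4 + -28.8
= -8.40


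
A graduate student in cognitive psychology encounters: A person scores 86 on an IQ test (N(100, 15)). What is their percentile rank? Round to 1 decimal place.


z = (IQ - mean) / SD
z = (86 - 100) / 15 = -0.9333
Percentile = Phi(-0.9333) * 100
Phi(-0.9333) = 0.175333
= 17.5


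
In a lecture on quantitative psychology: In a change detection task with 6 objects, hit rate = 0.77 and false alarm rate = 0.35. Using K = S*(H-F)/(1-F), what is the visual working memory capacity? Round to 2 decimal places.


K = S * (H - F) / (1 - F)
H - F = 0.42
1 - F = 0.65
K = 6 * 0.42 / 0.65
= 3.88


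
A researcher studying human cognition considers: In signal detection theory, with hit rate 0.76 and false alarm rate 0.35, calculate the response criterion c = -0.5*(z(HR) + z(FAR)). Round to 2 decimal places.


c = -0.5 * (z(HR) + z(FAR))
z(0.76) = 0.7063
z(0.35) = -0.3853
c = -0.5 * (0.7063 + -0.3853)
= -0.5 * 0.321
= -0.16


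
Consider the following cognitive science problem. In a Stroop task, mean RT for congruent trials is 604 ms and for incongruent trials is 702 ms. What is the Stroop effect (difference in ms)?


Stroop effect = RT(incongruent) - RT(congruent)
= 702 - 604
= 98 ms


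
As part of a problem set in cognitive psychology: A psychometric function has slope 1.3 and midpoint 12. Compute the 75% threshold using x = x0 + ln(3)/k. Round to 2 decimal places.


At P = 0.75: 0.75 = 1/(1 + e^(-k*(x-x0)))
Solving: e^(-k*(x-x0)) = 1/3
x = x0 + ln(3)/k
ln(3) = 1.0986
x = 12 + 1.0986/1.3
= 12 + 0.8451
= 12.85


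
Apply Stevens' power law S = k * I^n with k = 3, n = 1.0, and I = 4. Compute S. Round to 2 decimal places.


S = 3 * 4^1.0
4^1.0 = 4.0
S = 3 * 4.0
= 12.00


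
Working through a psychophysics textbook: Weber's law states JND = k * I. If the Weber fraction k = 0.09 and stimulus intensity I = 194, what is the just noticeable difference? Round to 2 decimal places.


JND = k * I
JND = 0.09 * 194
= 17.46


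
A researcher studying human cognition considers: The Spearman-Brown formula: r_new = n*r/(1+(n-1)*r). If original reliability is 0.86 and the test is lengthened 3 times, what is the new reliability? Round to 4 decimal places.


r_new = n*r / (1 + (n-1)*r)
Numerator = 3 * 0.86 = 2.58
Denominator = 1 + 2 * 0.86 = 2.72
r_new = 2.58 / 2.72
= 0.9485


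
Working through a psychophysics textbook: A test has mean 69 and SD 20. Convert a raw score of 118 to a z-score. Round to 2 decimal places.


z = (X - mu) / sigma
= (118 - 69) / 20
= 49 / 20
= 2.45


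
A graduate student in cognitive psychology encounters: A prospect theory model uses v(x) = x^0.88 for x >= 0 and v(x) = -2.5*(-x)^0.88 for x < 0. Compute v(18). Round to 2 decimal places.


Since x = 18 >= 0, use v(x) = x^0.88
18^0.88 = 12.7245
v(18) = 12.72


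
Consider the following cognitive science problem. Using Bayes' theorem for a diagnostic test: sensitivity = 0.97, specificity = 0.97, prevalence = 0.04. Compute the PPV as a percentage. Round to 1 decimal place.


PPV = (sens * prev) / (sens * prev + (1-spec) * (1-prev))
Numerator = 0.97 * 0.04 = 0.0388
P(positive and no disease) = (1 - spec) * (1 - prev) = (1 - 0.97) * (1 - 0.04) = 0.0288
Denominator = 0.0388 + 0.0288 = 0.0676
PPV = 0.0388 / 0.0676 = 0.573964
As percentage = 57.4


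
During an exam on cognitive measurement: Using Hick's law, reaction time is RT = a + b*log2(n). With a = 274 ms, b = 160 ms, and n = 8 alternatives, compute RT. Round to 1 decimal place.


RT = 274 + 160 * log2(8)
log2(8) = 3.0
RT = 274 + 160 * 3.0
= 274 + 480.0
= 754.0 ms


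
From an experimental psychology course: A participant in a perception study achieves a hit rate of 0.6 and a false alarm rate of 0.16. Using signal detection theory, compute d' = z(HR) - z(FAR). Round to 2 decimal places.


d' = z(HR) - z(FAR)
z(0.6) = 0.2533
z(0.16) = -0.9945
d' = 0.2533 - -0.9945
= 1.25


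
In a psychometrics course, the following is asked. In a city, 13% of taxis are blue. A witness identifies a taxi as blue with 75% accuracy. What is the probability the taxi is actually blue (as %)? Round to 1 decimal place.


P(blue | says blue) = P(says blue | blue)*P(blue) / [P(says blue | blue)*P(blue) + P(says blue | not blue)*P(not blue)]
Numerator = 0.75 * 0.13 = 0.0975
False identification = 0.25 * 0.87 = 0.2175
P = 0.0975 / (0.0975 + 0.2175)
= 0.0975 / 0.315
As percentage = 31.0


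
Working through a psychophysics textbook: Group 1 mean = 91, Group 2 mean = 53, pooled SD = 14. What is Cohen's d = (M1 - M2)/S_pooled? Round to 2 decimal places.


Cohen's d = (M1 - M2) / S_pooled
= (91 - 53) / 14
= 38 / 14
= 2.71


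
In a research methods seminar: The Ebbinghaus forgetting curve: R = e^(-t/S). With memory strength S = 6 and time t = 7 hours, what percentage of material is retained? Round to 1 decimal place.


R = e^(-t/S)
-t/S = -7/6 = -1.166667
R = e^(-1.166667) = 0.311403
Percentage = 0.311403 * 100
= 31.1


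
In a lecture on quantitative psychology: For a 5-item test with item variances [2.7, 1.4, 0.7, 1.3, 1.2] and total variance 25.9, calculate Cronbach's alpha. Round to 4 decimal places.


alpha = (k/(k-1)) * (1 - sum(s_i^2)/s_total^2)
sum(item variances) = 7.3
k/(k-1) = 5/4 = 1.25
1 - 7.3/25.9 = 1 - 0.281853 = 0.718147
alpha = 1.25 * 0.718147
= 0.8977


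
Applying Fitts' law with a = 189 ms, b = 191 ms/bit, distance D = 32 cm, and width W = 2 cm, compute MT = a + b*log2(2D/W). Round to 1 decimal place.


MT = 189 + 191 * log2(2*32/2)
2D/W = 32.0
log2(32.0) = 5.0
MT = 189 + 191 * 5.0
= 1144.0 ms


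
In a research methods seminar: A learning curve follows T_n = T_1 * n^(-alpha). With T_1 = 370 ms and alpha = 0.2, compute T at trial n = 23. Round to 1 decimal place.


T_n = 370 * 23^(-0.2)
23^(-0.2) = 0.534139
T_n = 370 * 0.534139
= 197.6 ms


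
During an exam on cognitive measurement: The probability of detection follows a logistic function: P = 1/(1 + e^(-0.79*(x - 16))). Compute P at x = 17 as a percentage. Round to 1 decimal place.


P(x) = 1/(1 + e^(-0.79*(17 - 16)))
Exponent = -0.79 * 1 = -0.79
e^(-0.79) = 0.453845
P = 1/(1 + 0.453845) = 0.687831
Percentage = 68.8


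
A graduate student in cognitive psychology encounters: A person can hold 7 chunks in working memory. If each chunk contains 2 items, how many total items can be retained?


Total items = chunks * items_per_chunk
= 7 * 2
= 14


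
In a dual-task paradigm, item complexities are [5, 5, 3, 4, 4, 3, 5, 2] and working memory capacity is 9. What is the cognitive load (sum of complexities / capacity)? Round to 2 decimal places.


Total complexity = 5 + 5 + 3 + 4 + 4 + 3 + 5 + 2 = 31
Load = total / capacity = 31 / 9
= 3.44


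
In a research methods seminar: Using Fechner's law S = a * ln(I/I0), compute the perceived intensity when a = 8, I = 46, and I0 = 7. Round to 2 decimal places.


S = 8 * ln(46/7)
I/I0 = 6.571429
ln(6.571429) = 1.8827
S = 8 * 1.8827
= 15.06


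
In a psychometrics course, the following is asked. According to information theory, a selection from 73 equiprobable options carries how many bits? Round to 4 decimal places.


H = log2(n)
H = log2(73)
= 6.1898


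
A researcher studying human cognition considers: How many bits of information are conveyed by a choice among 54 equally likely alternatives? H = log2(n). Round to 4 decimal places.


H = log2(n)
H = log2(54)
= 5.7549


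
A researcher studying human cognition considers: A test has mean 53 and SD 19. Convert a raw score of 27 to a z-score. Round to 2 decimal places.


z = (X - mu) / sigma
= (27 - 53) / 19
= -26 / 19
= -1.37


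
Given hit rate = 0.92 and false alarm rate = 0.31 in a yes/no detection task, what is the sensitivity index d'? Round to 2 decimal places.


d' = z(HR) - z(FAR)
z(0.92) = 1.4051
z(0.31) = -0.4959
d' = 1.4051 - -0.4959
= 1.90


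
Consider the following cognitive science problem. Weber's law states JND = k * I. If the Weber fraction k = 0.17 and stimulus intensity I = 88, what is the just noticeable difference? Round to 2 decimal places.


JND = k * I
JND = 0.17 * 88
= 14.96


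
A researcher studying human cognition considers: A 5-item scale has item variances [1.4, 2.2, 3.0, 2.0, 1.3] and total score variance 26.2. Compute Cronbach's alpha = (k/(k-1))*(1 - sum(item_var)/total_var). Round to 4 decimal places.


alpha = (k/(k-1)) * (1 - sum(s_i^2)/s_total^2)
sum(item variances) = 9.9
k/(k-1) = 5/4 = 1.25
1 - 9.9/26.2 = 1 - 0.377863 = 0.622137
alpha = 1.25 * 0.622137
= 0.7777


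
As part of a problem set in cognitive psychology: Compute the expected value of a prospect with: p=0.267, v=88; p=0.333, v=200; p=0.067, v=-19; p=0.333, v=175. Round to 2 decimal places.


EU = sum(p_i * v_i)
0.267 * 88 = 23.496
0.333 * 200 = 66.6
0.067 * -19 = -1.273
0.333 * 175 = 58.275
EU = 23.496 + 66.6 + -1.273 + 58.275
= 147.10


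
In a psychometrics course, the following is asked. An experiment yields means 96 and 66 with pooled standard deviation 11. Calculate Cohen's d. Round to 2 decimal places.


Cohen's d = (M1 - M2) / S_pooled
= (96 - 66) / 11
= 30 / 11
= 2.73


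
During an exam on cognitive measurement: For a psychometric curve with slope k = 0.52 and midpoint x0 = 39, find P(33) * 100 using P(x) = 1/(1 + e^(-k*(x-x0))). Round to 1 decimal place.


P(x) = 1/(1 + e^(-0.52*(33 - 39)))
Exponent = -0.52 * -6 = 3.12
e^(3.12) = 22.64638
P = 1/(1 + 22.64638) = 0.04229
Percentage = 4.2


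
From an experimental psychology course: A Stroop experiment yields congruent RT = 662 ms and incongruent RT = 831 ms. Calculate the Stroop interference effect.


Stroop effect = RT(incongruent) - RT(congruent)
= 831 - 662
= 169 ms


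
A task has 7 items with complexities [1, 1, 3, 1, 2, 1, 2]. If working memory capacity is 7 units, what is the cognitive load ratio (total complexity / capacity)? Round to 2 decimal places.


Total complexity = 1 + 1 + 3 + 1 + 2 + 1 + 2 = 11
Load = total / capacity = 11 / 7
= 1.57


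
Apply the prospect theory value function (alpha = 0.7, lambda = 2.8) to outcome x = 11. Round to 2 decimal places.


Since x = 11 >= 0, use v(x) = x^0.7
11^0.7 = 5.3577
v(11) = 5.36


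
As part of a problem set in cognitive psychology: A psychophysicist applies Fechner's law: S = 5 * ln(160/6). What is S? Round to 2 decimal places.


S = 5 * ln(160/6)
I/I0 = 26.666667
ln(26.666667) = 3.2834
S = 5 * 3.2834
= 16.42


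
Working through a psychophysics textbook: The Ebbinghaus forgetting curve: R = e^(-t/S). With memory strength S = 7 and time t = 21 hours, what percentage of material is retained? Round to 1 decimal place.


R = e^(-t/S)
-t/S = -21/7 = -3.0
R = e^(-3.0) = 0.049787
Percentage = 0.049787 * 100
= 5.0


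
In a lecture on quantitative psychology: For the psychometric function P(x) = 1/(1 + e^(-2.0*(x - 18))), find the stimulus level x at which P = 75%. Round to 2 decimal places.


At P = 0.75: 0.75 = 1/(1 + e^(-k*(x-x0)))
Solving: e^(-k*(x-x0)) = 1/3
x = x0 + ln(3)/k
ln(3) = 1.0986
x = 18 + 1.0986/2.0
= 18 + 0.5493
= 18.55


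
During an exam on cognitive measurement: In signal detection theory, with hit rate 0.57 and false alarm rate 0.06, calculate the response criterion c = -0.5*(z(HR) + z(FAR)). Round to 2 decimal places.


c = -0.5 * (z(HR) + z(FAR))
z(0.57) = 0.1764
z(0.06) = -1.5548
c = -0.5 * (0.1764 + -1.5548)
= -0.5 * -1.3784
= 0.69


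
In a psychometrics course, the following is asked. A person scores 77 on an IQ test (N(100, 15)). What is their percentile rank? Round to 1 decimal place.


z = (IQ - mean) / SD
z = (77 - 100) / 15 = -1.5333
Percentile = Phi(-1.5333) * 100
Phi(-1.5333) = 0.062601
= 6.3


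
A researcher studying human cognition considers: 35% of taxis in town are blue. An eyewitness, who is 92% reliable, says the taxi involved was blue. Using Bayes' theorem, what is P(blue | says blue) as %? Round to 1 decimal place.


P(blue | says blue) = P(says blue | blue)*P(blue) / [P(says blue | blue)*P(blue) + P(says blue | not blue)*P(not blue)]
Numerator = 0.92 * 0.35 = 0.322
False identification = 0.08 * 0.65 = 0.052
P = 0.322 / (0.322 + 0.052)
= 0.322 / 0.374
As percentage = 86.1


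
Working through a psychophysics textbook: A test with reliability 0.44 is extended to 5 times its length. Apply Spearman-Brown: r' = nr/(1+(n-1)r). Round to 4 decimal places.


r_new = n*r / (1 + (n-1)*r)
Numerator = 5 * 0.44 = 2.2
Denominator = 1 + 4 * 0.44 = 2.76
r_new = 2.2 / 2.76
= 0.7971


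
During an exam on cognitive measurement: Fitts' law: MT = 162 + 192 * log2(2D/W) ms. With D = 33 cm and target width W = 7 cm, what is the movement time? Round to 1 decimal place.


MT = 162 + 192 * log2(2*33/7)
2D/W = 9.428571
log2(9.428571) = 3.237
MT = 162 + 192 * 3.237
= 783.5 ms


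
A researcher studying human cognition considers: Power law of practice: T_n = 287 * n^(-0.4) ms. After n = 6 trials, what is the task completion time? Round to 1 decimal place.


T_n = 287 * 6^(-0.4)
6^(-0.4) = 0.488359
T_n = 287 * 0.488359
= 140.2 ms


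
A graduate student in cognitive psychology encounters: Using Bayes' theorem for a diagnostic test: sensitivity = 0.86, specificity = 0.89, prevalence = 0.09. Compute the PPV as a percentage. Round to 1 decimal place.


PPV = (sens * prev) / (sens * prev + (1-spec) * (1-prev))
Numerator = 0.86 * 0.09 = 0.0774
P(positive and no disease) = (1 - spec) * (1 - prev) = (1 - 0.89) * (1 - 0.09) = 0.1001
Denominator = 0.0774 + 0.1001 = 0.1775
PPV = 0.0774 / 0.1775 = 0.436056
As percentage = 43.6


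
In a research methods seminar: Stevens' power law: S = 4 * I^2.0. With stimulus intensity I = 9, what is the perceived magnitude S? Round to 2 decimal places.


S = 4 * 9^2.0
9^2.0 = 81.0
S = 4 * 81.0
= 324.00


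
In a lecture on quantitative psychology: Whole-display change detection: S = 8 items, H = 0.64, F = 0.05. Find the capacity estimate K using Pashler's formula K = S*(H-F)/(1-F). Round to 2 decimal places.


K = S * (H - F) / (1 - F)
H - F = 0.59
1 - F = 0.95
K = 8 * 0.59 / 0.95
= 4.97


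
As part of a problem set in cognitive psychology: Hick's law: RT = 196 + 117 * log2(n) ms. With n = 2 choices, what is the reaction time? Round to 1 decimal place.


RT = 196 + 117 * log2(2)
log2(2) = 1.0
RT = 196 + 117 * 1.0
= 196 + 117.0
= 313.0 ms


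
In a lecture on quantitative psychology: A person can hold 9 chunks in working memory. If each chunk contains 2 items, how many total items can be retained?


Total items = chunks * items_per_chunk
= 9 * 2
= 18


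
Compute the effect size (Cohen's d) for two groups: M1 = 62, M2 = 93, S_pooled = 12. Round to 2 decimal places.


Cohen's d = (M1 - M2) / S_pooled
= (62 - 93) / 12
= -31 / 12
= -2.58


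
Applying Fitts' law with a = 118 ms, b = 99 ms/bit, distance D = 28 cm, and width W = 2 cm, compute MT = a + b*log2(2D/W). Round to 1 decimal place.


MT = 118 + 99 * log2(2*28/2)
2D/W = 28.0
log2(28.0) = 4.8074
MT = 118 + 99 * 4.8074
= 593.9 ms


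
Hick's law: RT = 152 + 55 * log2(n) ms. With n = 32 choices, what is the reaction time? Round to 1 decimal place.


RT = 152 + 55 * log2(32)
log2(32) = 5.0
RT = 152 + 55 * 5.0
= 152 + 275.0
= 427.0 ms


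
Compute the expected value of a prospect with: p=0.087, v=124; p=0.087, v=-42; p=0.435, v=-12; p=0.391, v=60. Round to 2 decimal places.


EU = sum(p_i * v_i)
0.087 * 124 = 10.788
0.087 * -42 = -3.654
0.435 * -12 = -5.22
0.391 * 60 = 23.46
EU = 10.788 + -3.654 + -5.22 + 23.46
= 25.37


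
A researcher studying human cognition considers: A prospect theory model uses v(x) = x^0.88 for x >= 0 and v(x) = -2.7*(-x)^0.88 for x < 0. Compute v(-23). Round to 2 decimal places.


Since x = -23 < 0, use v(x) = -lambda*(-x)^alpha
(-x) = 23
23^0.88 = 15.7878
v(-23) = -2.7 * 15.7878
= -42.63


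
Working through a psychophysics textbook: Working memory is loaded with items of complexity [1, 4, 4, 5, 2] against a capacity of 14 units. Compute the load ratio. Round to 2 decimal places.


Total complexity = 1 + 4 + 4 + 5 + 2 = 16
Load = total / capacity = 16 / 14
= 1.14


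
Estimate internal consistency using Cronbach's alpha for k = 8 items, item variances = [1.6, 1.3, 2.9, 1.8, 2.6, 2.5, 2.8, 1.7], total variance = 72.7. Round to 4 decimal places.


alpha = (k/(k-1)) * (1 - sum(s_i^2)/s_total^2)
sum(item variances) = 17.2
k/(k-1) = 8/7 = 1.142857
1 - 17.2/72.7 = 1 - 0.236589 = 0.763411
alpha = 1.142857 * 0.763411
= 0.8725


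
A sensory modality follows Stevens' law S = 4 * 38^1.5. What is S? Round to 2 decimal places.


S = 4 * 38^1.5
38^1.5 = 234.2477
S = 4 * 234.2477
= 936.99


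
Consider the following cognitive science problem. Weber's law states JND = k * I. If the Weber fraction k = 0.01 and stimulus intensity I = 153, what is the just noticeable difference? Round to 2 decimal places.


JND = k * I
JND = 0.01 * 153
= 1.53


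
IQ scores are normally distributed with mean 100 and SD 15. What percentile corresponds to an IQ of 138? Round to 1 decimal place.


z = (IQ - mean) / SD
z = (138 - 100) / 15 = 2.5333
Percentile = Phi(2.5333) * 100
Phi(2.5333) = 0.99435
= 99.4


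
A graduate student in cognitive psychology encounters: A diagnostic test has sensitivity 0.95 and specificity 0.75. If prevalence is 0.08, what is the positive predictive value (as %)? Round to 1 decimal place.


PPV = (sens * prev) / (sens * prev + (1-spec) * (1-prev))
Numerator = 0.95 * 0.08 = 0.076
P(positive and no disease) = (1 - spec) * (1 - prev) = (1 - 0.75) * (1 - 0.08) = 0.23
Denominator = 0.076 + 0.23 = 0.306
PPV = 0.076 / 0.306 = 0.248366
As percentage = 24.8


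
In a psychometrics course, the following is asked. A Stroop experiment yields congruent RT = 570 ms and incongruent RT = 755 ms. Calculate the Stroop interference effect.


Stroop effect = RT(incongruent) - RT(congruent)
= 755 - 570
= 185 ms


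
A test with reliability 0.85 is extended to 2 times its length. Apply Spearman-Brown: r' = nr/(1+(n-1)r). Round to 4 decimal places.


r_new = n*r / (1 + (n-1)*r)
Numerator = 2 * 0.85 = 1.7
Denominator = 1 + 1 * 0.85 = 1.85
r_new = 1.7 / 1.85
= 0.9189


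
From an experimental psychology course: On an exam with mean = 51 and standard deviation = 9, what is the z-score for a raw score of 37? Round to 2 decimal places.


z = (X - mu) / sigma
= (37 - 51) / 9
= -14 / 9
= -1.56


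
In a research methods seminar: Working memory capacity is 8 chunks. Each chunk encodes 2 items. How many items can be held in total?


Total items = chunks * items_per_chunk
= 8 * 2
= 16


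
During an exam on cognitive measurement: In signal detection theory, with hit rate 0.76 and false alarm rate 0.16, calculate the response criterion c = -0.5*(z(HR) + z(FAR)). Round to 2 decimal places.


c = -0.5 * (z(HR) + z(FAR))
z(0.76) = 0.7063
z(0.16) = -0.9945
c = -0.5 * (0.7063 + -0.9945)
= -0.5 * -0.2882
= 0.14


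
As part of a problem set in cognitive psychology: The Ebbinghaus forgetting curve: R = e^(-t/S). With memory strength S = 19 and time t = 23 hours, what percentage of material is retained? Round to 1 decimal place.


R = e^(-t/S)
-t/S = -23/19 = -1.210526
R = e^(-1.210526) = 0.29804
Percentage = 0.29804 * 100
= 29.8


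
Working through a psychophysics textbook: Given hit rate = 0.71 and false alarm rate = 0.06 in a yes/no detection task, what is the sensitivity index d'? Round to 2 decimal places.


d' = z(HR) - z(FAR)
z(0.71) = 0.5534
z(0.06) = -1.5548
d' = 0.5534 - -1.5548
= 2.11


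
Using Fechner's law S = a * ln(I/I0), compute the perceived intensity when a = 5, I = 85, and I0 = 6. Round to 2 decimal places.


S = 5 * ln(85/6)
I/I0 = 14.166667
ln(14.166667) = 2.6509
S = 5 * 2.6509
= 13.25


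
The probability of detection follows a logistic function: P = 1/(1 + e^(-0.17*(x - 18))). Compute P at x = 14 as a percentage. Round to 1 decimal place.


P(x) = 1/(1 + e^(-0.17*(14 - 18)))
Exponent = -0.17 * -4 = 0.68
e^(0.68) = 1.973878
P = 1/(1 + 1.973878) = 0.336261
Percentage = 33.6


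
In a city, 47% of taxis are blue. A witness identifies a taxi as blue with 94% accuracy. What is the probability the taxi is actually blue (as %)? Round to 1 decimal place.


P(blue | says blue) = P(says blue | blue)*P(blue) / [P(says blue | blue)*P(blue) + P(says blue | not blue)*P(not blue)]
Numerator = 0.94 * 0.47 = 0.4418
False identification = 0.06 * 0.53 = 0.0318
P = 0.4418 / (0.4418 + 0.0318)
= 0.4418 / 0.4736
As percentage = 93.3


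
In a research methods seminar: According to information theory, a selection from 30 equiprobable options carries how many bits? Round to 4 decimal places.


H = log2(n)
H = log2(30)
= 4.9069


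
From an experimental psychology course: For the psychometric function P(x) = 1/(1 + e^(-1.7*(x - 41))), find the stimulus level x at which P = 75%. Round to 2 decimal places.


At P = 0.75: 0.75 = 1/(1 + e^(-k*(x-x0)))
Solving: e^(-k*(x-x0)) = 1/3
x = x0 + ln(3)/k
ln(3) = 1.0986
x = 41 + 1.0986/1.7
= 41 + 0.6462
= 41.65


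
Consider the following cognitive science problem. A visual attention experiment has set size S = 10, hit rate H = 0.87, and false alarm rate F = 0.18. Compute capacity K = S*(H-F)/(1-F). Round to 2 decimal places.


K = S * (H - F) / (1 - F)
H - F = 0.69
1 - F = 0.82
K = 10 * 0.69 / 0.82
= 8.41


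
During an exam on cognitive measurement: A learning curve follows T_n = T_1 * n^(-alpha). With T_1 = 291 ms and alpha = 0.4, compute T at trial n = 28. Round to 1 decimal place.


T_n = 291 * 28^(-0.4)
28^(-0.4) = 0.263716
T_n = 291 * 0.263716
= 76.7 ms


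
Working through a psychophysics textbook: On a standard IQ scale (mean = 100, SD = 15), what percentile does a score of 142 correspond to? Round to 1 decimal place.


z = (IQ - mean) / SD
z = (142 - 100) / 15 = 2.8
Percentile = Phi(2.8) * 100
Phi(2.8) = 0.997445
= 99.7


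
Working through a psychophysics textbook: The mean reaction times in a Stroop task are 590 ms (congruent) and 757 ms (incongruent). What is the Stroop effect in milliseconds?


Stroop effect = RT(incongruent) - RT(congruent)
= 757 - 590
= 167 ms


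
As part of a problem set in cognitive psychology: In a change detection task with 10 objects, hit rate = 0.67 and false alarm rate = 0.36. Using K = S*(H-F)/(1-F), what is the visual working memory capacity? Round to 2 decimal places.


K = S * (H - F) / (1 - F)
H - F = 0.31
1 - F = 0.64
K = 10 * 0.31 / 0.64
= 4.84


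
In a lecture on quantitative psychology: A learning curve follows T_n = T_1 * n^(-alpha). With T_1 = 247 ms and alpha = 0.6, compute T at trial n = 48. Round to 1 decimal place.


T_n = 247 * 48^(-0.6)
48^(-0.6) = 0.098007
T_n = 247 * 0.098007
= 24.2 ms


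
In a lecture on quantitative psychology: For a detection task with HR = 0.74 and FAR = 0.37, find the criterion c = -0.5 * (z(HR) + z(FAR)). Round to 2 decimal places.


c = -0.5 * (z(HR) + z(FAR))
z(0.74) = 0.6433
z(0.37) = -0.3319
c = -0.5 * (0.6433 + -0.3319)
= -0.5 * 0.3114
= -0.16


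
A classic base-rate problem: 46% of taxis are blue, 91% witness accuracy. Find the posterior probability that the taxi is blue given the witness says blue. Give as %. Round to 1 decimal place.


P(blue | says blue) = P(says blue | blue)*P(blue) / [P(says blue | blue)*P(blue) + P(says blue | not blue)*P(not blue)]
Numerator = 0.91 * 0.46 = 0.4186
False identification = 0.09 * 0.54 = 0.0486
P = 0.4186 / (0.4186 + 0.0486)
= 0.4186 / 0.4672
As percentage = 89.6


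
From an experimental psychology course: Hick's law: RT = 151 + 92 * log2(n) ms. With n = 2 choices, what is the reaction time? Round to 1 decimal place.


RT = 151 + 92 * log2(2)
log2(2) = 1.0
RT = 151 + 92 * 1.0
= 151 + 92.0
= 243.0 ms


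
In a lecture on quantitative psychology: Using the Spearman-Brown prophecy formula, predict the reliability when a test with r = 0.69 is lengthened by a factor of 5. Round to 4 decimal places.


r_new = n*r / (1 + (n-1)*r)
Numerator = 5 * 0.69 = 3.45
Denominator = 1 + 4 * 0.69 = 3.76
r_new = 3.45 / 3.76
= 0.9176


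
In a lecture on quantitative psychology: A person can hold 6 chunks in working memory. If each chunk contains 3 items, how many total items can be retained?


Total items = chunks * items_per_chunk
= 6 * 3
= 18


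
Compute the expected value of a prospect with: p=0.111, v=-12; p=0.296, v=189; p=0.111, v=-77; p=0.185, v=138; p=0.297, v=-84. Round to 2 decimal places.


EU = sum(p_i * v_i)
0.111 * -12 = -1.332
0.296 * 189 = 55.944
0.111 * -77 = -8.547
0.185 * 138 = 25.53
0.297 * -84 = -24.948
EU = -1.332 + 55.944 + -8.547 + 25.53 + -24.948
= 46.65


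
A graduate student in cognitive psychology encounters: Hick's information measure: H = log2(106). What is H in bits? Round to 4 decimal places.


H = log2(n)
H = log2(106)
= 6.7279


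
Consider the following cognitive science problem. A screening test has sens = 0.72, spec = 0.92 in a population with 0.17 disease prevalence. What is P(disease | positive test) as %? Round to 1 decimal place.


PPV = (sens * prev) / (sens * prev + (1-spec) * (1-prev))
Numerator = 0.72 * 0.17 = 0.1224
P(positive and no disease) = (1 - spec) * (1 - prev) = (1 - 0.92) * (1 - 0.17) = 0.0664
Denominator = 0.1224 + 0.0664 = 0.1888
PPV = 0.1224 / 0.1888 = 0.648305
As percentage = 64.8


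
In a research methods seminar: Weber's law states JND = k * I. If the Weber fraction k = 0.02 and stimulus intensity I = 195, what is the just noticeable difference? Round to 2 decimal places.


JND = k * I
JND = 0.02 * 195
= 3.90


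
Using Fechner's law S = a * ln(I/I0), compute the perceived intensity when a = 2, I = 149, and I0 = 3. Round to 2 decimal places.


S = 2 * ln(149/3)
I/I0 = 49.666667
ln(49.666667) = 3.9053
S = 2 * 3.9053
= 7.81


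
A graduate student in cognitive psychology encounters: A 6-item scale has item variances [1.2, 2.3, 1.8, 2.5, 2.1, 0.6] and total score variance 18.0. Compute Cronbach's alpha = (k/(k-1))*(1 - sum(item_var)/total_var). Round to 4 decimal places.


alpha = (k/(k-1)) * (1 - sum(s_i^2)/s_total^2)
sum(item variances) = 10.5
k/(k-1) = 6/5 = 1.2
1 - 10.5/18.0 = 1 - 0.583333 = 0.416667
alpha = 1.2 * 0.416667
= 0.5000


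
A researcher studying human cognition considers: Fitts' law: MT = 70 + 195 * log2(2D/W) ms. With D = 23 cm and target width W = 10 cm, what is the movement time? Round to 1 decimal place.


MT = 70 + 195 * log2(2*23/10)
2D/W = 4.6
log2(4.6) = 2.2016
MT = 70 + 195 * 2.2016
= 499.3 ms


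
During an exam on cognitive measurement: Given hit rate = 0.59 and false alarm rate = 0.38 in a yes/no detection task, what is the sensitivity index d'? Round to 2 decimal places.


d' = z(HR) - z(FAR)
z(0.59) = 0.2275
z(0.38) = -0.3055
d' = 0.2275 - -0.3055
= 0.53


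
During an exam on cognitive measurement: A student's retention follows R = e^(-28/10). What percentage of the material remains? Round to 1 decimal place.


R = e^(-t/S)
-t/S = -28/10 = -2.8
R = e^(-2.8) = 0.06081
Percentage = 0.06081 * 100
= 6.1


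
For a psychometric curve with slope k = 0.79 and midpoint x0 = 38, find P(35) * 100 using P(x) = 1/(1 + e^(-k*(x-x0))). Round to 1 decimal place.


P(x) = 1/(1 + e^(-0.79*(35 - 38)))
Exponent = -0.79 * -3 = 2.37
e^(2.37) = 10.697392
P = 1/(1 + 10.697392) = 0.085489
Percentage = 8.5


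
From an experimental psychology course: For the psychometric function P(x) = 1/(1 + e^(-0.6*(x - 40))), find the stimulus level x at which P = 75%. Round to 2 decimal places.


At P = 0.75: 0.75 = 1/(1 + e^(-k*(x-x0)))
Solving: e^(-k*(x-x0)) = 1/3
x = x0 + ln(3)/k
ln(3) = 1.0986
x = 40 + 1.0986/0.6
= 40 + 1.831
= 41.83


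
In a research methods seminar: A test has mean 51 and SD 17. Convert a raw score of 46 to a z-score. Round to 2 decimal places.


z = (X - mu) / sigma
= (46 - 51) / 17
= -5 / 17
= -0.29


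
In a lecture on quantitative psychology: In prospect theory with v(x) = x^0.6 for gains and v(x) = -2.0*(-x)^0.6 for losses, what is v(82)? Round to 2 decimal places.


Since x = 82 >= 0, use v(x) = x^0.6
82^0.6 = 14.0698
v(82) = 14.07


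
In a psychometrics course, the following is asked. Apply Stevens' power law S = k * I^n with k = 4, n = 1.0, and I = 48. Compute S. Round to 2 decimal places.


S = 4 * 48^1.0
48^1.0 = 48.0
S = 4 * 48.0
= 192.00


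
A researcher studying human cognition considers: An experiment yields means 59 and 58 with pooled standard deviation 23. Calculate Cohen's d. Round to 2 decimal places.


Cohen's d = (M1 - M2) / S_pooled
= (59 - 58) / 23
= 1 / 23
= 0.04


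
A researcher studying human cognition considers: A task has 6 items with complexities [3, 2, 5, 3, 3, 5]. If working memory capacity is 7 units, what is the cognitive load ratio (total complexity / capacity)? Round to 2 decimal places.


Total complexity = 3 + 2 + 5 + 3 + 3 + 5 = 21
Load = total / capacity = 21 / 7
= 3.00


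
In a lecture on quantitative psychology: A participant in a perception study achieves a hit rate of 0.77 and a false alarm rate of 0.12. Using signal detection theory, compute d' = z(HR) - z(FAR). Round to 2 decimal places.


d' = z(HR) - z(FAR)
z(0.77) = 0.7388
z(0.12) = -1.175
d' = 0.7388 - -1.175
= 1.91


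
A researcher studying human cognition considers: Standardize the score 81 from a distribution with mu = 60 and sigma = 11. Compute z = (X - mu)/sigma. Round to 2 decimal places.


z = (X - mu) / sigma
= (81 - 60) / 11
= 21 / 11
= 1.91


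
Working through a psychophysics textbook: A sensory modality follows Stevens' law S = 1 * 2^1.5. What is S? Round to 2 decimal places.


S = 1 * 2^1.5
2^1.5 = 2.8284
S = 1 * 2.8284
= 2.83


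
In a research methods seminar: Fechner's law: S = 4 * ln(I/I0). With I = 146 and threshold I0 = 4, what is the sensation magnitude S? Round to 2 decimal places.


S = 4 * ln(146/4)
I/I0 = 36.5
ln(36.5) = 3.5973
S = 4 * 3.5973
= 14.39


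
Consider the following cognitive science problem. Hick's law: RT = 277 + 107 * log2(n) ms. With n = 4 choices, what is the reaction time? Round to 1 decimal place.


RT = 277 + 107 * log2(4)
log2(4) = 2.0
RT = 277 + 107 * 2.0
= 277 + 214.0
= 491.0 ms


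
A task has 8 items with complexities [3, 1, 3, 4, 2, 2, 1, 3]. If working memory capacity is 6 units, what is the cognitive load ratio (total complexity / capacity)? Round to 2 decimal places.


Total complexity = 3 + 1 + 3 + 4 + 2 + 2 + 1 + 3 = 19
Load = total / capacity = 19 / 6
= 3.17


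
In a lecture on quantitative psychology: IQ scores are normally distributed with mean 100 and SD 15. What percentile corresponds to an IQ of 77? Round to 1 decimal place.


z = (IQ - mean) / SD
z = (77 - 100) / 15 = -1.5333
Percentile = Phi(-1.5333) * 100
Phi(-1.5333) = 0.062601
= 6.3


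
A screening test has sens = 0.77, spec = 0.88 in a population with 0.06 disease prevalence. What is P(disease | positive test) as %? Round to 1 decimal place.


PPV = (sens * prev) / (sens * prev + (1-spec) * (1-prev))
Numerator = 0.77 * 0.06 = 0.0462
P(positive and no disease) = (1 - spec) * (1 - prev) = (1 - 0.88) * (1 - 0.06) = 0.1128
Denominator = 0.0462 + 0.1128 = 0.159
PPV = 0.0462 / 0.159 = 0.290566
As percentage = 29.1


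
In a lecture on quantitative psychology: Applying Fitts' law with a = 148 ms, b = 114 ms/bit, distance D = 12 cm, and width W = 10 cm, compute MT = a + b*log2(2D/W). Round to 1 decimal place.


MT = 148 + 114 * log2(2*12/10)
2D/W = 2.4
log2(2.4) = 1.263
MT = 148 + 114 * 1.263
= 292.0 ms


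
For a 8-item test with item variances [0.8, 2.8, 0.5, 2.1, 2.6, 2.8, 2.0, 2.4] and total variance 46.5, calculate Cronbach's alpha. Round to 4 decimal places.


alpha = (k/(k-1)) * (1 - sum(s_i^2)/s_total^2)
sum(item variances) = 16.0
k/(k-1) = 8/7 = 1.142857
1 - 16.0/46.5 = 1 - 0.344086 = 0.655914
alpha = 1.142857 * 0.655914
= 0.7496


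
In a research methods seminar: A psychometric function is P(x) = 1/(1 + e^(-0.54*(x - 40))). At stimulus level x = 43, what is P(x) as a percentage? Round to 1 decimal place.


P(x) = 1/(1 + e^(-0.54*(43 - 40)))
Exponent = -0.54 * 3 = -1.62
e^(-1.62) = 0.197899
P = 1/(1 + 0.197899) = 0.834795
Percentage = 83.5


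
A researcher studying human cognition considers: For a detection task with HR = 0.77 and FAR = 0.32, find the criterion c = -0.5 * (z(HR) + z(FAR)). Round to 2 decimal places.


c = -0.5 * (z(HR) + z(FAR))
z(0.77) = 0.7388
z(0.32) = -0.4677
c = -0.5 * (0.7388 + -0.4677)
= -0.5 * 0.2711
= -0.14


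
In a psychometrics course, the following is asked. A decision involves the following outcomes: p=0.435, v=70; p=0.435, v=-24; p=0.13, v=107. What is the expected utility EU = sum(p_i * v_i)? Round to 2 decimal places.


EU = sum(p_i * v_i)
0.435 * 70 = 30.45
0.435 * -24 = -10.44
0.13 * 107 = 13.91
EU = 30.45 + -10.44 + 13.91
= 33.92


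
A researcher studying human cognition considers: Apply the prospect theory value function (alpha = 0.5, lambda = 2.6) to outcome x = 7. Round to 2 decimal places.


Since x = 7 >= 0, use v(x) = x^0.5
7^0.5 = 2.6458
v(7) = 2.65


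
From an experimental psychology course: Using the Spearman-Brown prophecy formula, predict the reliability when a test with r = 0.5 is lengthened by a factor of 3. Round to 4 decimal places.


r_new = n*r / (1 + (n-1)*r)
Numerator = 3 * 0.5 = 1.5
Denominator = 1 + 2 * 0.5 = 2.0
r_new = 1.5 / 2.0
= 0.7500


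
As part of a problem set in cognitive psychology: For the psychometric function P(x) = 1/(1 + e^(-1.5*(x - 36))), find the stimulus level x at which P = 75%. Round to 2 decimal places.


At P = 0.75: 0.75 = 1/(1 + e^(-k*(x-x0)))
Solving: e^(-k*(x-x0)) = 1/3
x = x0 + ln(3)/k
ln(3) = 1.0986
x = 36 + 1.0986/1.5
= 36 + 0.7324
= 36.73


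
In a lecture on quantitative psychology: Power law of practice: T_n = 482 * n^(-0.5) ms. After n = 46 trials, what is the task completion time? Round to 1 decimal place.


T_n = 482 * 46^(-0.5)
46^(-0.5) = 0.147442
T_n = 482 * 0.147442
= 71.1 ms


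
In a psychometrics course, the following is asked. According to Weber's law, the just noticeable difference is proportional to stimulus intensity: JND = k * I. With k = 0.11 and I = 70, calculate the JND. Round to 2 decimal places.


JND = k * I
JND = 0.11 * 70
= 7.70


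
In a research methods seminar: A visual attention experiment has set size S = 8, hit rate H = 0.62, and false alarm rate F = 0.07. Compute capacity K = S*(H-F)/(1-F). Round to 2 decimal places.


K = S * (H - F) / (1 - F)
H - F = 0.55
1 - F = 0.93
K = 8 * 0.55 / 0.93
= 4.73


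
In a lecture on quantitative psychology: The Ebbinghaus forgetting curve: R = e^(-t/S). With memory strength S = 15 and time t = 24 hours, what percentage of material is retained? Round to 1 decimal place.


R = e^(-t/S)
-t/S = -24/15 = -1.6
R = e^(-1.6) = 0.201897
Percentage = 0.201897 * 100
= 20.2


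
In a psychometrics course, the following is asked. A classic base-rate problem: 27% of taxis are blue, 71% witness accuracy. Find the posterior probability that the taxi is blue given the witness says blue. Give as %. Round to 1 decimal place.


P(blue | says blue) = P(says blue | blue)*P(blue) / [P(says blue | blue)*P(blue) + P(says blue | not blue)*P(not blue)]
Numerator = 0.71 * 0.27 = 0.1917
False identification = 0.29 * 0.73 = 0.2117
P = 0.1917 / (0.1917 + 0.2117)
= 0.1917 / 0.4034
As percentage = 47.5


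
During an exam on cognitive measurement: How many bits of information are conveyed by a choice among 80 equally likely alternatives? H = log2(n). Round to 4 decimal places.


H = log2(n)
H = log2(80)
= 6.3219


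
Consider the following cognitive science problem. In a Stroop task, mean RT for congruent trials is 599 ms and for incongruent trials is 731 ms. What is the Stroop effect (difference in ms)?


Stroop effect = RT(incongruent) - RT(congruent)
= 731 - 599
= 132 ms


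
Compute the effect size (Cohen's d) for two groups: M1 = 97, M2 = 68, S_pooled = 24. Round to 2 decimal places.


Cohen's d = (M1 - M2) / S_pooled
= (97 - 68) / 24
= 29 / 24
= 1.21


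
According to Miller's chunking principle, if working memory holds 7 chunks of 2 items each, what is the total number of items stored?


Total items = chunks * items_per_chunk
= 7 * 2
= 14


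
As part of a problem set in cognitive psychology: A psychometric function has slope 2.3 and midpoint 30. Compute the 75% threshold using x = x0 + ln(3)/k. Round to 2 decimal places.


At P = 0.75: 0.75 = 1/(1 + e^(-k*(x-x0)))
Solving: e^(-k*(x-x0)) = 1/3
x = x0 + ln(3)/k
ln(3) = 1.0986
x = 30 + 1.0986/2.3
= 30 + 0.4777
= 30.48


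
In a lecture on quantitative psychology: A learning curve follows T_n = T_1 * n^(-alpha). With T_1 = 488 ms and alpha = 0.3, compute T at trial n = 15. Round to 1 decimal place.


T_n = 488 * 15^(-0.3)
15^(-0.3) = 0.443785
T_n = 488 * 0.443785
= 216.6 ms


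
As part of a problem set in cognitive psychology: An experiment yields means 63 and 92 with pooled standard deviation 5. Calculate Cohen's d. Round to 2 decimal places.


Cohen's d = (M1 - M2) / S_pooled
= (63 - 92) / 5
= -29 / 5
= -5.80


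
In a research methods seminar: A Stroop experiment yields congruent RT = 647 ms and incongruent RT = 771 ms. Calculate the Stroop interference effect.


Stroop effect = RT(incongruent) - RT(congruent)
= 771 - 647
= 124 ms


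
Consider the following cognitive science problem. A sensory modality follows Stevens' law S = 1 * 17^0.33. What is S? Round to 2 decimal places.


S = 1 * 17^0.33
17^0.33 = 2.5471
S = 1 * 2.5471
= 2.55


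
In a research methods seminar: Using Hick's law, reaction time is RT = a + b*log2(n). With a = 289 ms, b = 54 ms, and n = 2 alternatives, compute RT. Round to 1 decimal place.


RT = 289 + 54 * log2(2)
log2(2) = 1.0
RT = 289 + 54 * 1.0
= 289 + 54.0
= 343.0 ms


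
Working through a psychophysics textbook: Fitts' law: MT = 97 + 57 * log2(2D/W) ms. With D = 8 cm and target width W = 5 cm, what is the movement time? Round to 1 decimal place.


MT = 97 + 57 * log2(2*8/5)
2D/W = 3.2
log2(3.2) = 1.6781
MT = 97 + 57 * 1.6781
= 192.7 ms


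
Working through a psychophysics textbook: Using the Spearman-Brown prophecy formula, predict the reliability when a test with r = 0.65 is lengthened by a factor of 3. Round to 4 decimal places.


r_new = n*r / (1 + (n-1)*r)
Numerator = 3 * 0.65 = 1.95
Denominator = 1 + 2 * 0.65 = 2.3
r_new = 1.95 / 2.3
= 0.8478


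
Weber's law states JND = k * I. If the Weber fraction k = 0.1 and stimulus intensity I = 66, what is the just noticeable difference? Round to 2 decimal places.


JND = k * I
JND = 0.1 * 66
= 6.60


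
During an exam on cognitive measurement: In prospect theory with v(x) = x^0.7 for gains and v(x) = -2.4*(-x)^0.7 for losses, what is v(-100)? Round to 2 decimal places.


Since x = -100 < 0, use v(x) = -lambda*(-x)^alpha
(-x) = 100
100^0.7 = 25.1189
v(-100) = -2.4 * 25.1189
= -60.29


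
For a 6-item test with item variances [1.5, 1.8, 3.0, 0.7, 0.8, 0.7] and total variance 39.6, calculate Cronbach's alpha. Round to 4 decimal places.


alpha = (k/(k-1)) * (1 - sum(s_i^2)/s_total^2)
sum(item variances) = 8.5
k/(k-1) = 6/5 = 1.2
1 - 8.5/39.6 = 1 - 0.214646 = 0.785354
alpha = 1.2 * 0.785354
= 0.9424


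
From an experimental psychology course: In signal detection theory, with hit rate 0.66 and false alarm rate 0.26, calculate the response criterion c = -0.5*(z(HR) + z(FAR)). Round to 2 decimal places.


c = -0.5 * (z(HR) + z(FAR))
z(0.66) = 0.4125
z(0.26) = -0.6433
c = -0.5 * (0.4125 + -0.6433)
= -0.5 * -0.2308
= 0.12


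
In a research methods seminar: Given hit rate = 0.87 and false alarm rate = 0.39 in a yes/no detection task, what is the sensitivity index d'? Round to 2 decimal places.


d' = z(HR) - z(FAR)
z(0.87) = 1.1264
z(0.39) = -0.2793
d' = 1.1264 - -0.2793
= 1.41
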